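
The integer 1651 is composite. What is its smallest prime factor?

13

1651 is odd.
Digit sum 13, not divisible by 3.
Ends in 1: not divisible by 5.
7: 1651 = 7·235 + 6
11: 1651 = 11·150 + 1
13: 1651 = 13·127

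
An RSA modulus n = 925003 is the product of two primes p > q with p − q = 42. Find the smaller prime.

941

Since p = q + 42, we have 925003 = q(q + 42), so q² + 42q − 925003 = 0.
Discriminant: 42² + 4·925003 = 1764 + 3700012 = 3701776; √3701776 = 1924.
q = (−42 + 1924)/2 = 941, and p = q + 42 = 983.
Check: 941 · 983 = 925003.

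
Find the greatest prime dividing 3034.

3034 = 2 · 1517
1517 = 37 · 41
41 is prime.
So 3034 = 2 · 37 · 41; the largest prime factor is 41.

41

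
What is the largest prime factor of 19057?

19057 = 17 · 1121
1121 = 19 · 59
59 is prime.
So 19057 = 17 · 19 · 59; the largest prime factor is 59.

59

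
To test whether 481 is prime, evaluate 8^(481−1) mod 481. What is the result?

1

8^1 ≡ 8 (mod 481)
8^2 ≡ 8^2 = 64 ≡ 64 (mod 481)
8^4 ≡ 64^2 = 4096 ≡ 248 (mod 481)
8^8 ≡ 248^2 = 61504 ≡ 417 (mod 481)
8^16 ≡ 417^2 = 173889 ≡ 248 (mod 481)
8^32 ≡ 248^2 = 61504 ≡ 417 (mod 481)
8^64 ≡ 417^2 = 173889 ≡ 248 (mod 481)
8^128 ≡ 248^2 = 61504 ≡ 417 (mod 481)
8^256 ≡ 417^2 = 173889 ≡ 248 (mod 481)
480 = 256 + 128 + 64 + 32 in binary powers of 2.
So 8^480 ≡ 248 · 417 · 248 · 417 ≡ 1 (mod 481).
Since the result is 1, base 8 gives no evidence that 481 is composite.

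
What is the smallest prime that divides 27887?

79

27887 is odd.
Digit sum 32, not divisible by 3.
Ends in 7: not divisible by 5.
7: 27887 = 7·3983 + 6
11: 27887 = 11·2535 + 2
13: 27887 = 13·2145 + 2
17: 27887 = 17·1640 + 7
19: 27887 = 19·1467 + 14
23: 27887 = 23·1212 + 11
29: 27887 = 29·961 + 18
31: 27887 = 31·899 + 18
37: 27887 = 37·753 + 26
41: 27887 = 41·680 + 7
43: 27887 = 43·648 + 23
47: 27887 = 47·593 + 16
53: 27887 = 53·526 + 9
59: 27887 = 59·472 + 39
61: 27887 = 61·457 + 10
67: 27887 = 67·416 + 15
71: 27887 = 71·392 + 55
73: 27887 = 73·382 + 1
79: 27887 = 79·353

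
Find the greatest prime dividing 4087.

4087 = 61 · 67
67 is prime.
So 4087 = 61 · 67; the largest prime factor is 67.

67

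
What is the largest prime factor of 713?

713 = 23 · 31
31 is prime.
So 713 = 23 · 31; the largest prime factor is 31.

31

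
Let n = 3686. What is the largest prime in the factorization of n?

3686 = 2 · 1843
1843 = 19 · 97
97 is prime.
So 3686 = 2 · 19 · 97; the largest prime factor is 97.

97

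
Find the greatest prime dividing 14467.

37

14467 = 17 · 851
851 = 23 · 37
37 is prime.
So 14467 = 17 · 23 · 37; the largest prime factor is 37.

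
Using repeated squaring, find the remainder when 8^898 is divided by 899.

8^1 ≡ 8 (mod 899)
8^2 ≡ 8^2 = 64 ≡ 64 (mod 899)
8^4 ≡ 64^2 = 4096 ≡ 500 (mod 899)
8^8 ≡ 500^2 = 250000 ≡ 78 (mod 899)
8^16 ≡ 78^2 = 6084 ≡ 690 (mod 899)
8^32 ≡ 690^2 = 476100 ≡ 529 (mod 899)
8^64 ≡ 529^2 = 279841 ≡ 252 (mod 899)
8^128 ≡ 252^2 = 63504 ≡ 574 (mod 899)
8^256 ≡ 574^2 = 329476 ≡ 442 (mod 899)
8^512 ≡ 442^2 = 195364 ≡ 281 (mod 899)
898 = 512 + 256 + 128 + 2 in binary powers of 2.
So 8^898 ≡ 281 · 442 · 574 · 64 ≡ 760 (mod 899).
Since 760 ≠ 1, base 8 is a Fermat witness: 899 is composite.

760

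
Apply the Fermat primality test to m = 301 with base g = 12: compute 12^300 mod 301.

64

12^1 ≡ 12 (mod 301)
12^2 ≡ 12^2 = 144 ≡ 144 (mod 301)
12^4 ≡ 144^2 = 20736 ≡ 268 (mod 301)
12^8 ≡ 268^2 = 71824 ≡ 186 (mod 301)
12^16 ≡ 186^2 = 34596 ≡ 282 (mod 301)
12^32 ≡ 282^2 = 79524 ≡ 60 (mod 301)
12^64 ≡ 60^2 = 3600 ≡ 289 (mod 301)
12^128 ≡ 289^2 = 83521 ≡ 144 (mod 301)
12^256 ≡ 144^2 = 20736 ≡ 268 (mod 301)
300 = 256 + 32 + 8 + 4 in binary powers of 2.
So 12^300 ≡ 268 · 60 · 186 · 268 ≡ 64 (mod 301).
Since 64 ≠ 1, base 12 is a Fermat witness: 301 is composite.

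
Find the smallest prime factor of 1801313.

1801313 is odd.
Digit sum 17, not divisible by 3.
Ends in 3: not divisible by 5.
7: 1801313 = 7·257330 + 3
11: 1801313 = 11·163755 + 8
13: 1801313 = 13·138562 + 7
17: 1801313 = 17·105959 + 10
19: 1801313 = 19·94805 + 18
23: 1801313 = 23·78317 + 22
29: 1801313 = 29·62114 + 7
31: 1801313 = 31·58106 + 27
37: 1801313 = 37·48684 + 5
41: 1801313 = 41·43934 + 19
43: 1801313 = 43·41891

43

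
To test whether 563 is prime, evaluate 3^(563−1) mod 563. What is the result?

3^1 ≡ 3 (mod 563)
3^2 ≡ 3^2 = 9 ≡ 9 (mod 563)
3^4 ≡ 9^2 = 81 ≡ 81 (mod 563)
3^8 ≡ 81^2 = 6561 ≡ 368 (mod 563)
3^16 ≡ 368^2 = 135424 ≡ 304 (mod 563)
3^32 ≡ 304^2 = 92416 ≡ 84 (mod 563)
3^64 ≡ 84^2 = 7056 ≡ 300 (mod 563)
3^128 ≡ 300^2 = 90000 ≡ 483 (mod 563)
3^256 ≡ 483^2 = 233289 ≡ 207 (mod 563)
3^512 ≡ 207^2 = 42849 ≡ 61 (mod 563)
562 = 512 + 32 + 16 + 2 in binary powers of 2.
So 3^562 ≡ 61 · 84 · 304 · 9 ≡ 1 (mod 563).
Since the result is 1, base 3 gives no evidence that 563 is composite.

1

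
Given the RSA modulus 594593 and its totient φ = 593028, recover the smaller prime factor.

φ(n) = (p−1)(q−1) = n − (p+q) + 1, so p + q = 594593 − 593028 + 1 = 1566.
p and q are the roots of t² − 1566t + 594593 = 0.
Discriminant: 1566² − 4·594593 = 2452356 − 2378372 = 73984; √73984 = 272.
q = (1566 − 272)/2 = 647, p = (1566 + 272)/2 = 919.
Check: 647 · 919 = 594593.

647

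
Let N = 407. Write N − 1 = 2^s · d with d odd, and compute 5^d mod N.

407 − 1 = 406 = 2^1 · 203, so d = 203.
5^1 ≡ 5 (mod 407)
5^2 ≡ 5^2 = 25 ≡ 25 (mod 407)
5^4 ≡ 25^2 = 625 ≡ 218 (mod 407)
5^8 ≡ 218^2 = 47524 ≡ 312 (mod 407)
5^16 ≡ 312^2 = 97344 ≡ 71 (mod 407)
5^32 ≡ 71^2 = 5041 ≡ 157 (mod 407)
5^64 ≡ 157^2 = 24649 ≡ 229 (mod 407)
5^128 ≡ 229^2 = 52441 ≡ 345 (mod 407)
203 = 128 + 64 + 8 + 2 + 1 in binary powers of 2.
So 5^203 ≡ 345 · 229 · 312 · 25 · 5 ≡ 279 (mod 407).
Squaring chain: 279; never reaches −1, so base 5 is a Miller–Rabin witness that 407 is composite.

279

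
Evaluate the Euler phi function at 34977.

22880

Factor: 34977 = 3 · 89 · 131.
φ(34977) = (3−1) · (89−1) · (131−1) = 2 · 88 · 130 = 22880.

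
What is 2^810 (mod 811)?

2^1 ≡ 2 (mod 811)
2^2 ≡ 2^2 = 4 ≡ 4 (mod 811)
2^4 ≡ 4^2 = 16 ≡ 16 (mod 811)
2^8 ≡ 16^2 = 256 ≡ 256 (mod 811)
2^16 ≡ 256^2 = 65536 ≡ 656 (mod 811)
2^32 ≡ 656^2 = 430336 ≡ 506 (mod 811)
2^64 ≡ 506^2 = 256036 ≡ 571 (mod 811)
2^128 ≡ 571^2 = 326041 ≡ 19 (mod 811)
2^256 ≡ 19^2 = 361 ≡ 361 (mod 811)
2^512 ≡ 361^2 = 130321 ≡ 561 (mod 811)
810 = 512 + 256 + 32 + 8 + 2 in binary powers of 2.
So 2^810 ≡ 561 · 361 · 506 · 256 · 4 ≡ 1 (mod 811).
Since the result is 1, base 2 gives no evidence that 811 is composite.

1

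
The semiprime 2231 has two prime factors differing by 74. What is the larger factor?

Since p = q + 74, we have 2231 = q(q + 74), so q² + 74q − 2231 = 0.
Discriminant: 74² + 4·2231 = 5476 + 8924 = 14400; √14400 = 120.
q = (−74 + 120)/2 = 23, and p = q + 74 = 97.
Check: 23 · 97 = 2231.

97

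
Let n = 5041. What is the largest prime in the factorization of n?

5041 = 71 · 71
71 = 71 · 1
So 5041 = 71^2; the largest prime factor is 71.

71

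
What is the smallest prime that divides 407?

407 is odd.
Digit sum 11, not divisible by 3.
Ends in 7: not divisible by 5.
7: 407 = 7·58 + 1
11: 407 = 11·37

11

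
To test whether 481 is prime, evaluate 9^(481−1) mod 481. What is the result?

248

9^1 ≡ 9 (mod 481)
9^2 ≡ 9^2 = 81 ≡ 81 (mod 481)
9^4 ≡ 81^2 = 6561 ≡ 308 (mod 481)
9^8 ≡ 308^2 = 94864 ≡ 107 (mod 481)
9^16 ≡ 107^2 = 11449 ≡ 386 (mod 481)
9^32 ≡ 386^2 = 148996 ≡ 367 (mod 481)
9^64 ≡ 367^2 = 134689 ≡ 9 (mod 481)
9^128 ≡ 9^2 = 81 ≡ 81 (mod 481)
9^256 ≡ 81^2 = 6561 ≡ 308 (mod 481)
480 = 256 + 128 + 64 + 32 in binary powers of 2.
So 9^480 ≡ 308 · 81 · 9 · 367 ≡ 248 (mod 481).
Since 248 ≠ 1, base 9 is a Fermat witness: 481 is composite.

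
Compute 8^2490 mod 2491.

1811

8^1 ≡ 8 (mod 2491)
8^2 ≡ 8^2 = 64 ≡ 64 (mod 2491)
8^4 ≡ 64^2 = 4096 ≡ 1605 (mod 2491)
8^8 ≡ 1605^2 = 2576025 ≡ 331 (mod 2491)
8^16 ≡ 331^2 = 109561 ≡ 2448 (mod 2491)
8^32 ≡ 2448^2 = 5992704 ≡ 1849 (mod 2491)
8^64 ≡ 1849^2 = 3418801 ≡ 1149 (mod 2491)
8^128 ≡ 1149^2 = 1320201 ≡ 2462 (mod 2491)
8^256 ≡ 2462^2 = 6061444 ≡ 841 (mod 2491)
8^512 ≡ 841^2 = 707281 ≡ 2328 (mod 2491)
8^1024 ≡ 2328^2 = 5419584 ≡ 1659 (mod 2491)
8^2048 ≡ 1659^2 = 2752281 ≡ 2217 (mod 2491)
2490 = 2048 + 256 + 128 + 32 + 16 + 8 + 2 in binary powers of 2.
So 8^2490 ≡ 2217 · 841 · 2462 · 1849 · 2448 · 331 · 64 ≡ 1811 (mod 2491).
Since 1811 ≠ 1, base 8 is a Fermat witness: 2491 is composite.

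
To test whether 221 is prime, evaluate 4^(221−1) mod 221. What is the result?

4^1 ≡ 4 (mod 221)
4^2 ≡ 4^2 = 16 ≡ 16 (mod 221)
4^4 ≡ 16^2 = 256 ≡ 35 (mod 221)
4^8 ≡ 35^2 = 1225 ≡ 120 (mod 221)
4^16 ≡ 120^2 = 14400 ≡ 35 (mod 221)
4^32 ≡ 35^2 = 1225 ≡ 120 (mod 221)
4^64 ≡ 120^2 = 14400 ≡ 35 (mod 221)
4^128 ≡ 35^2 = 1225 ≡ 120 (mod 221)
220 = 128 + 64 + 16 + 8 + 4 in binary powers of 2.
So 4^220 ≡ 120 · 35 · 35 · 120 · 35 ≡ 35 (mod 221).
Since 35 ≠ 1, base 4 is a Fermat witness: 221 is composite.

35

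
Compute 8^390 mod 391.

8^1 ≡ 8 (mod 391)
8^2 ≡ 8^2 = 64 ≡ 64 (mod 391)
8^4 ≡ 64^2 = 4096 ≡ 186 (mod 391)
8^8 ≡ 186^2 = 34596 ≡ 188 (mod 391)
8^16 ≡ 188^2 = 35344 ≡ 154 (mod 391)
8^32 ≡ 154^2 = 23716 ≡ 256 (mod 391)
8^64 ≡ 256^2 = 65536 ≡ 239 (mod 391)
8^128 ≡ 239^2 = 57121 ≡ 35 (mod 391)
8^256 ≡ 35^2 = 1225 ≡ 52 (mod 391)
390 = 256 + 128 + 4 + 2 in binary powers of 2.
So 8^390 ≡ 52 · 35 · 186 · 64 ≡ 361 (mod 391).
Since 361 ≠ 1, base 8 is a Fermat witness: 391 is composite.

361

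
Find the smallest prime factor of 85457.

97

85457 is odd.
Digit sum 29, not divisible by 3.
Ends in 7: not divisible by 5.
7: 85457 = 7·12208 + 1
11: 85457 = 11·7768 + 9
13: 85457 = 13·6573 + 8
17: 85457 = 17·5026 + 15
19: 85457 = 19·4497 + 14
23: 85457 = 23·3715 + 12
29: 85457 = 29·2946 + 23
31: 85457 = 31·2756 + 21
37: 85457 = 37·2309 + 24
41: 85457 = 41·2084 + 13
43: 85457 = 43·1987 + 16
47: 85457 = 47·1818 + 11
53: 85457 = 53·1612 + 21
59: 85457 = 59·1448 + 25
61: 85457 = 61·1400 + 57
67: 85457 = 67·1275 + 32
71: 85457 = 71·1203 + 44
73: 85457 = 73·1170 + 47
79: 85457 = 79·1081 + 58
83: 85457 = 83·1029 + 50
89: 85457 = 89·960 + 17
97: 85457 = 97·881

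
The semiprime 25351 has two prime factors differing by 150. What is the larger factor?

Since p = q + 150, we have 25351 = q(q + 150), so q² + 150q − 25351 = 0.
Discriminant: 150² + 4·25351 = 22500 + 101404 = 123904; √123904 = 352.
q = (−150 + 352)/2 = 101, and p = q + 150 = 251.
Check: 101 · 251 = 25351.

251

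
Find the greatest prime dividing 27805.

27805 = 5 · 5561
5561 = 67 · 83
83 is prime.
So 27805 = 5 · 67 · 83; the largest prime factor is 83.

83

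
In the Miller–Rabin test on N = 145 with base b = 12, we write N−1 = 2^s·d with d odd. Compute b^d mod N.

12

145 − 1 = 144 = 2^4 · 9, so d = 9.
12^1 ≡ 12 (mod 145)
12^2 ≡ 12^2 = 144 ≡ 144 (mod 145)
12^4 ≡ 144^2 = 20736 ≡ 1 (mod 145)
12^8 ≡ 1^2 = 1 ≡ 1 (mod 145)
9 = 8 + 1 in binary powers of 2.
So 12^9 ≡ 1 · 12 ≡ 12 (mod 145).
Squaring chain: 12 → 144 → 1 → 1; reaches −1, so base 12 does not prove 145 composite.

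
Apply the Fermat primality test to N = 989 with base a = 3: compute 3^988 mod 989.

685

3^1 ≡ 3 (mod 989)
3^2 ≡ 3^2 = 9 ≡ 9 (mod 989)
3^4 ≡ 9^2 = 81 ≡ 81 (mod 989)
3^8 ≡ 81^2 = 6561 ≡ 627 (mod 989)
3^16 ≡ 627^2 = 393129 ≡ 496 (mod 989)
3^32 ≡ 496^2 = 246016 ≡ 744 (mod 989)
3^64 ≡ 744^2 = 553536 ≡ 685 (mod 989)
3^128 ≡ 685^2 = 469225 ≡ 439 (mod 989)
3^256 ≡ 439^2 = 192721 ≡ 855 (mod 989)
3^512 ≡ 855^2 = 731025 ≡ 154 (mod 989)
988 = 512 + 256 + 128 + 64 + 16 + 8 + 4 in binary powers of 2.
So 3^988 ≡ 154 · 855 · 439 · 685 · 496 · 627 · 81 ≡ 685 (mod 989).
Since 685 ≠ 1, base 3 is a Fermat witness: 989 is composite.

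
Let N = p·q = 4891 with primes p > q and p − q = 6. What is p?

73

Since p = q + 6, we have 4891 = q(q + 6), so q² + 6q − 4891 = 0.
Discriminant: 6² + 4·4891 = 36 + 19564 = 19600; √19600 = 140.
q = (−6 + 140)/2 = 67, and p = q + 6 = 73.
Check: 67 · 73 = 4891.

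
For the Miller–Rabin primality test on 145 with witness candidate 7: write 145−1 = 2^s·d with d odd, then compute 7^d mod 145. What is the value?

145 − 1 = 144 = 2^4 · 9, so d = 9.
7^1 ≡ 7 (mod 145)
7^2 ≡ 7^2 = 49 ≡ 49 (mod 145)
7^4 ≡ 49^2 = 2401 ≡ 81 (mod 145)
7^8 ≡ 81^2 = 6561 ≡ 36 (mod 145)
9 = 8 + 1 in binary powers of 2.
So 7^9 ≡ 36 · 7 ≡ 107 (mod 145).
Squaring chain: 107 → 139 → 36 → 136; never reaches −1, so base 7 is a Miller–Rabin witness that 145 is composite.

107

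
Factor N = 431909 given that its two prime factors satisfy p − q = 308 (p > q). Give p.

829

Since p = q + 308, we have 431909 = q(q + 308), so q² + 308q − 431909 = 0.
Discriminant: 308² + 4·431909 = 94864 + 1727636 = 1822500; √1822500 = 1350.
q = (−308 + 1350)/2 = 521, and p = q + 308 = 829.
Check: 521 · 829 = 431909.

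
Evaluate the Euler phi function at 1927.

Factor: 1927 = 41 · 47.
φ(1927) = (41−1) · (47−1) = 40 · 46 = 1840.

1840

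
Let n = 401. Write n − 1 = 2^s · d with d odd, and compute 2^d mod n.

356

401 − 1 = 400 = 2^4 · 25, so d = 25.
2^1 ≡ 2 (mod 401)
2^2 ≡ 2^2 = 4 ≡ 4 (mod 401)
2^4 ≡ 4^2 = 16 ≡ 16 (mod 401)
2^8 ≡ 16^2 = 256 ≡ 256 (mod 401)
2^16 ≡ 256^2 = 65536 ≡ 173 (mod 401)
25 = 16 + 8 + 1 in binary powers of 2.
So 2^25 ≡ 173 · 256 · 2 ≡ 356 (mod 401).
Squaring chain: 356 → 20 → 400 → 1; reaches −1, so base 2 does not prove 401 composite.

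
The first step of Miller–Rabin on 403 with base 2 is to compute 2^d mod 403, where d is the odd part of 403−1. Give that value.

403 − 1 = 402 = 2^1 · 201, so d = 201.
2^1 ≡ 2 (mod 403)
2^2 ≡ 2^2 = 4 ≡ 4 (mod 403)
2^4 ≡ 4^2 = 16 ≡ 16 (mod 403)
2^8 ≡ 16^2 = 256 ≡ 256 (mod 403)
2^16 ≡ 256^2 = 65536 ≡ 250 (mod 403)
2^32 ≡ 250^2 = 62500 ≡ 35 (mod 403)
2^64 ≡ 35^2 = 1225 ≡ 16 (mod 403)
2^128 ≡ 16^2 = 256 ≡ 256 (mod 403)
201 = 128 + 64 + 8 + 1 in binary powers of 2.
So 2^201 ≡ 256 · 16 · 256 · 2 ≡ 343 (mod 403).
Squaring chain: 343; never reaches −1, so base 2 is a Miller–Rabin witness that 403 is composite.

343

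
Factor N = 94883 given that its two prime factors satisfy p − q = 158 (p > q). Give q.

Since p = q + 158, we have 94883 = q(q + 158), so q² + 158q − 94883 = 0.
Discriminant: 158² + 4·94883 = 24964 + 379532 = 404496; √404496 = 636.
q = (−158 + 636)/2 = 239, and p = q + 158 = 397.
Check: 239 · 397 = 94883.

239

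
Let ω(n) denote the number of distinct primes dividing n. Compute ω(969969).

969969 = 3 · 323323
323323 = 7 · 46189
46189 = 11 · 4199
4199 = 13 · 323
323 = 17 · 19
969969 = 3 · 7 · 11 · 13 · 17 · 19, which has 6 distinct prime factors.

6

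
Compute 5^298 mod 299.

5^1 ≡ 5 (mod 299)
5^2 ≡ 5^2 = 25 ≡ 25 (mod 299)
5^4 ≡ 25^2 = 625 ≡ 27 (mod 299)
5^8 ≡ 27^2 = 729 ≡ 131 (mod 299)
5^16 ≡ 131^2 = 17161 ≡ 118 (mod 299)
5^32 ≡ 118^2 = 13924 ≡ 170 (mod 299)
5^64 ≡ 170^2 = 28900 ≡ 196 (mod 299)
5^128 ≡ 196^2 = 38416 ≡ 144 (mod 299)
5^256 ≡ 144^2 = 20736 ≡ 105 (mod 299)
298 = 256 + 32 + 8 + 2 in binary powers of 2.
So 5^298 ≡ 105 · 170 · 131 · 25 ≡ 64 (mod 299).
Since 64 ≠ 1, base 5 is a Fermat witness: 299 is composite.

64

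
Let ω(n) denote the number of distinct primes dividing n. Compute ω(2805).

2805 = 3 · 935
935 = 5 · 187
187 = 11 · 17
2805 = 3 · 5 · 11 · 17, which has 4 distinct prime factors.

4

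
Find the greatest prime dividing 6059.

6059 = 73 · 83
83 is prime.
So 6059 = 73 · 83; the largest prime factor is 83.

83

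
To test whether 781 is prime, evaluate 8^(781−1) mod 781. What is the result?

8^1 ≡ 8 (mod 781)
8^2 ≡ 8^2 = 64 ≡ 64 (mod 781)
8^4 ≡ 64^2 = 4096 ≡ 191 (mod 781)
8^8 ≡ 191^2 = 36481 ≡ 555 (mod 781)
8^16 ≡ 555^2 = 308025 ≡ 311 (mod 781)
8^32 ≡ 311^2 = 96721 ≡ 658 (mod 781)
8^64 ≡ 658^2 = 432964 ≡ 290 (mod 781)
8^128 ≡ 290^2 = 84100 ≡ 533 (mod 781)
8^256 ≡ 533^2 = 284089 ≡ 586 (mod 781)
8^512 ≡ 586^2 = 343396 ≡ 537 (mod 781)
780 = 512 + 256 + 8 + 4 in binary powers of 2.
So 8^780 ≡ 537 · 586 · 555 · 191 ≡ 375 (mod 781).
Since 375 ≠ 1, base 8 is a Fermat witness: 781 is composite.

375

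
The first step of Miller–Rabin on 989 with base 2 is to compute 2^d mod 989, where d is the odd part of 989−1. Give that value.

989 − 1 = 988 = 2^2 · 247, so d = 247.
2^1 ≡ 2 (mod 989)
2^2 ≡ 2^2 = 4 ≡ 4 (mod 989)
2^4 ≡ 4^2 = 16 ≡ 16 (mod 989)
2^8 ≡ 16^2 = 256 ≡ 256 (mod 989)
2^16 ≡ 256^2 = 65536 ≡ 262 (mod 989)
2^32 ≡ 262^2 = 68644 ≡ 403 (mod 989)
2^64 ≡ 403^2 = 162409 ≡ 213 (mod 989)
2^128 ≡ 213^2 = 45369 ≡ 864 (mod 989)
247 = 128 + 64 + 32 + 16 + 4 + 2 + 1 in binary powers of 2.
So 2^247 ≡ 864 · 213 · 403 · 262 · 16 · 4 · 2 ≡ 469 (mod 989).
Squaring chain: 469 → 403; never reaches −1, so base 2 is a Miller–Rabin witness that 989 is composite.

469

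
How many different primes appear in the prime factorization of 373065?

373065 = 3 · 124355
124355 = 5 · 24871
24871 = 7 · 3553
3553 = 11 · 323
323 = 17 · 19
373065 = 3 · 5 · 7 · 11 · 17 · 19, which has 6 distinct prime factors.

6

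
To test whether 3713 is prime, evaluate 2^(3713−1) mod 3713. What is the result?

2^1 ≡ 2 (mod 3713)
2^2 ≡ 2^2 = 4 ≡ 4 (mod 3713)
2^4 ≡ 4^2 = 16 ≡ 16 (mod 3713)
2^8 ≡ 16^2 = 256 ≡ 256 (mod 3713)
2^16 ≡ 256^2 = 65536 ≡ 2415 (mod 3713)
2^32 ≡ 2415^2 = 5832225 ≡ 2815 (mod 3713)
2^64 ≡ 2815^2 = 7924225 ≡ 683 (mod 3713)
2^128 ≡ 683^2 = 466489 ≡ 2364 (mod 3713)
2^256 ≡ 2364^2 = 5588496 ≡ 431 (mod 3713)
2^512 ≡ 431^2 = 185761 ≡ 111 (mod 3713)
2^1024 ≡ 111^2 = 12321 ≡ 1182 (mod 3713)
2^2048 ≡ 1182^2 = 1397124 ≡ 1036 (mod 3713)
3712 = 2048 + 1024 + 512 + 128 in binary powers of 2.
So 2^3712 ≡ 1036 · 1182 · 111 · 2364 ≡ 1076 (mod 3713).
Since 1076 ≠ 1, base 2 is a Fermat witness: 3713 is composite.

1076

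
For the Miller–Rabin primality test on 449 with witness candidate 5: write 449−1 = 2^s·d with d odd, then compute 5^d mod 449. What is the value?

448

449 − 1 = 448 = 2^6 · 7, so d = 7.
5^1 ≡ 5 (mod 449)
5^2 ≡ 5^2 = 25 ≡ 25 (mod 449)
5^4 ≡ 25^2 = 625 ≡ 176 (mod 449)
7 = 4 + 2 + 1 in binary powers of 2.
So 5^7 ≡ 176 · 25 · 5 ≡ 448 (mod 449).
Since 5^d ≡ 448 (mod 449), base 5 does not prove 449 composite.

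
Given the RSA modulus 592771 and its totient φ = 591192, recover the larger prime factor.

φ(n) = (p−1)(q−1) = n − (p+q) + 1, so p + q = 592771 − 591192 + 1 = 1580.
p and q are the roots of t² − 1580t + 592771 = 0.
Discriminant: 1580² − 4·592771 = 2496400 − 2371084 = 125316; √125316 = 354.
q = (1580 − 354)/2 = 613, p = (1580 + 354)/2 = 967.
Check: 613 · 967 = 592771.

967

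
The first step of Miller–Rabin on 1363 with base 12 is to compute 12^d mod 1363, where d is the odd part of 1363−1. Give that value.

1363 − 1 = 1362 = 2^1 · 681, so d = 681.
12^1 ≡ 12 (mod 1363)
12^2 ≡ 12^2 = 144 ≡ 144 (mod 1363)
12^4 ≡ 144^2 = 20736 ≡ 291 (mod 1363)
12^8 ≡ 291^2 = 84681 ≡ 175 (mod 1363)
12^16 ≡ 175^2 = 30625 ≡ 639 (mod 1363)
12^32 ≡ 639^2 = 408321 ≡ 784 (mod 1363)
12^64 ≡ 784^2 = 614656 ≡ 1306 (mod 1363)
12^128 ≡ 1306^2 = 1705636 ≡ 523 (mod 1363)
12^256 ≡ 523^2 = 273529 ≡ 929 (mod 1363)
12^512 ≡ 929^2 = 863041 ≡ 262 (mod 1363)
681 = 512 + 128 + 32 + 8 + 1 in binary powers of 2.
So 12^681 ≡ 262 · 523 · 784 · 175 · 12 ≡ 824 (mod 1363).
Squaring chain: 824; never reaches −1, so base 12 is a Miller–Rabin witness that 1363 is composite.

824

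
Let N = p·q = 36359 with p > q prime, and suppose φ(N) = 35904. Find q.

103

φ(n) = (p−1)(q−1) = n − (p+q) + 1, so p + q = 36359 − 35904 + 1 = 456.
p and q are the roots of t² − 456t + 36359 = 0.
Discriminant: 456² − 4·36359 = 207936 − 145436 = 62500; √62500 = 250.
q = (456 − 250)/2 = 103, p = (456 + 250)/2 = 353.
Check: 103 · 353 = 36359.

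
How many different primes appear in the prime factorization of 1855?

1855 = 5 · 371
371 = 7 · 53
1855 = 5 · 7 · 53, which has 3 distinct prime factors.

3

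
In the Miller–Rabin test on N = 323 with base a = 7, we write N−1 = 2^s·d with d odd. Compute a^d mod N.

296

323 − 1 = 322 = 2^1 · 161, so d = 161.
7^1 ≡ 7 (mod 323)
7^2 ≡ 7^2 = 49 ≡ 49 (mod 323)
7^4 ≡ 49^2 = 2401 ≡ 140 (mod 323)
7^8 ≡ 140^2 = 19600 ≡ 220 (mod 323)
7^16 ≡ 220^2 = 48400 ≡ 273 (mod 323)
7^32 ≡ 273^2 = 74529 ≡ 239 (mod 323)
7^64 ≡ 239^2 = 57121 ≡ 273 (mod 323)
7^128 ≡ 273^2 = 74529 ≡ 239 (mod 323)
161 = 128 + 32 + 1 in binary powers of 2.
So 7^161 ≡ 239 · 239 · 7 ≡ 296 (mod 323).
Squaring chain: 296; never reaches −1, so base 7 is a Miller–Rabin witness that 323 is composite.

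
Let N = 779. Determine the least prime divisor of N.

779 is odd.
Digit sum 23, not divisible by 3.
Ends in 9: not divisible by 5.
7: 779 = 7·111 + 2
11: 779 = 11·70 + 9
13: 779 = 13·59 + 12
17: 779 = 17·45 + 14
19: 779 = 19·41

19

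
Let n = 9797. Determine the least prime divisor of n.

97

9797 is odd.
Digit sum 32, not divisible by 3.
Ends in 7: not divisible by 5.
7: 9797 = 7·1399 + 4
11: 9797 = 11·890 + 7
13: 9797 = 13·753 + 8
17: 9797 = 17·576 + 5
19: 9797 = 19·515 + 12
23: 9797 = 23·425 + 22
29: 9797 = 29·337 + 24
31: 9797 = 31·316 + 1
37: 9797 = 37·264 + 29
41: 9797 = 41·238 + 39
43: 9797 = 43·227 + 36
47: 9797 = 47·208 + 21
53: 9797 = 53·184 + 45
59: 9797 = 59·166 + 3
61: 9797 = 61·160 + 37
67: 9797 = 67·146 + 15
71: 9797 = 71·137 + 70
73: 9797 = 73·134 + 15
79: 9797 = 79·124 + 1
83: 9797 = 83·118 + 3
89: 9797 = 89·110 + 7
97: 9797 = 97·101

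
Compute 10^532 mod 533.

10^1 ≡ 10 (mod 533)
10^2 ≡ 10^2 = 100 ≡ 100 (mod 533)
10^4 ≡ 100^2 = 10000 ≡ 406 (mod 533)
10^8 ≡ 406^2 = 164836 ≡ 139 (mod 533)
10^16 ≡ 139^2 = 19321 ≡ 133 (mod 533)
10^32 ≡ 133^2 = 17689 ≡ 100 (mod 533)
10^64 ≡ 100^2 = 10000 ≡ 406 (mod 533)
10^128 ≡ 406^2 = 164836 ≡ 139 (mod 533)
10^256 ≡ 139^2 = 19321 ≡ 133 (mod 533)
10^512 ≡ 133^2 = 17689 ≡ 100 (mod 533)
532 = 512 + 16 + 4 in binary powers of 2.
So 10^532 ≡ 100 · 133 · 406 ≡ 510 (mod 533).
Since 510 ≠ 1, base 10 is a Fermat witness: 533 is composite.

510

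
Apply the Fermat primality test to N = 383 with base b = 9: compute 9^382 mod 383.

9^1 ≡ 9 (mod 383)
9^2 ≡ 9^2 = 81 ≡ 81 (mod 383)
9^4 ≡ 81^2 = 6561 ≡ 50 (mod 383)
9^8 ≡ 50^2 = 2500 ≡ 202 (mod 383)
9^16 ≡ 202^2 = 40804 ≡ 206 (mod 383)
9^32 ≡ 206^2 = 42436 ≡ 306 (mod 383)
9^64 ≡ 306^2 = 93636 ≡ 184 (mod 383)
9^128 ≡ 184^2 = 33856 ≡ 152 (mod 383)
9^256 ≡ 152^2 = 23104 ≡ 124 (mod 383)
382 = 256 + 64 + 32 + 16 + 8 + 4 + 2 in binary powers of 2.
So 9^382 ≡ 124 · 184 · 306 · 206 · 202 · 50 · 81 ≡ 1 (mod 383).
Since the result is 1, base 9 gives no evidence that 383 is composite.

1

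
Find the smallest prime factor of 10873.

83

10873 is odd.
Digit sum 19, not divisible by 3.
Ends in 3: not divisible by 5.
7: 10873 = 7·1553 + 2
11: 10873 = 11·988 + 5
13: 10873 = 13·836 + 5
17: 10873 = 17·639 + 10
19: 10873 = 19·572 + 5
23: 10873 = 23·472 + 17
29: 10873 = 29·374 + 27
31: 10873 = 31·350 + 23
37: 10873 = 37·293 + 32
41: 10873 = 41·265 + 8
43: 10873 = 43·252 + 37
47: 10873 = 47·231 + 16
53: 10873 = 53·205 + 8
59: 10873 = 59·184 + 17
61: 10873 = 61·178 + 15
67: 10873 = 67·162 + 19
71: 10873 = 71·153 + 10
73: 10873 = 73·148 + 69
79: 10873 = 79·137 + 50
83: 10873 = 83·131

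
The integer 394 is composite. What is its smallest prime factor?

394 is even: 2 divides it.

2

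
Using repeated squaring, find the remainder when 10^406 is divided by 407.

232

10^1 ≡ 10 (mod 407)
10^2 ≡ 10^2 = 100 ≡ 100 (mod 407)
10^4 ≡ 100^2 = 10000 ≡ 232 (mod 407)
10^8 ≡ 232^2 = 53824 ≡ 100 (mod 407)
10^16 ≡ 100^2 = 10000 ≡ 232 (mod 407)
10^32 ≡ 232^2 = 53824 ≡ 100 (mod 407)
10^64 ≡ 100^2 = 10000 ≡ 232 (mod 407)
10^128 ≡ 232^2 = 53824 ≡ 100 (mod 407)
10^256 ≡ 100^2 = 10000 ≡ 232 (mod 407)
406 = 256 + 128 + 16 + 4 + 2 in binary powers of 2.
So 10^406 ≡ 232 · 100 · 232 · 232 · 100 ≡ 232 (mod 407).
Since 232 ≠ 1, base 10 is a Fermat witness: 407 is composite.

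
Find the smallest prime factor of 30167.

97

30167 is odd.
Digit sum 17, not divisible by 3.
Ends in 7: not divisible by 5.
7: 30167 = 7·4309 + 4
11: 30167 = 11·2742 + 5
13: 30167 = 13·2320 + 7
17: 30167 = 17·1774 + 9
19: 30167 = 19·1587 + 14
23: 30167 = 23·1311 + 14
29: 30167 = 29·1040 + 7
31: 30167 = 31·973 + 4
37: 30167 = 37·815 + 12
41: 30167 = 41·735 + 32
43: 30167 = 43·701 + 24
47: 30167 = 47·641 + 40
53: 30167 = 53·569 + 10
59: 30167 = 59·511 + 18
61: 30167 = 61·494 + 33
67: 30167 = 67·450 + 17
71: 30167 = 71·424 + 63
73: 30167 = 73·413 + 18
79: 30167 = 79·381 + 68
83: 30167 = 83·363 + 38
89: 30167 = 89·338 + 85
97: 30167 = 97·311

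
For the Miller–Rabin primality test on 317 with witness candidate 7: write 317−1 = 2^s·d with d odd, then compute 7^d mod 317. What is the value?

317 − 1 = 316 = 2^2 · 79, so d = 79.
7^1 ≡ 7 (mod 317)
7^2 ≡ 7^2 = 49 ≡ 49 (mod 317)
7^4 ≡ 49^2 = 2401 ≡ 182 (mod 317)
7^8 ≡ 182^2 = 33124 ≡ 156 (mod 317)
7^16 ≡ 156^2 = 24336 ≡ 244 (mod 317)
7^32 ≡ 244^2 = 59536 ≡ 257 (mod 317)
7^64 ≡ 257^2 = 66049 ≡ 113 (mod 317)
79 = 64 + 8 + 4 + 2 + 1 in binary powers of 2.
So 7^79 ≡ 113 · 156 · 182 · 49 · 7 ≡ 316 (mod 317).
Since 7^d ≡ 316 (mod 317), base 7 does not prove 317 composite.

316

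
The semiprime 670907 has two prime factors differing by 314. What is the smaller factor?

Since p = q + 314, we have 670907 = q(q + 314), so q² + 314q − 670907 = 0.
Discriminant: 314² + 4·670907 = 98596 + 2683628 = 2782224; √2782224 = 1668.
q = (−314 + 1668)/2 = 677, and p = q + 314 = 991.
Check: 677 · 991 = 670907.

677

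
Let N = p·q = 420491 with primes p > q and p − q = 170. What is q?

Since p = q + 170, we have 420491 = q(q + 170), so q² + 170q − 420491 = 0.
Discriminant: 170² + 4·420491 = 28900 + 1681964 = 1710864; √1710864 = 1308.
q = (−170 + 1308)/2 = 569, and p = q + 170 = 739.
Check: 569 · 739 = 420491.

569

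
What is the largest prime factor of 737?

737 = 11 · 67
67 is prime.
So 737 = 11 · 67; the largest prime factor is 67.

67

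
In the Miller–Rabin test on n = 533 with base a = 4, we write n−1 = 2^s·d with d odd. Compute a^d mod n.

533 − 1 = 532 = 2^2 · 133, so d = 133.
4^1 ≡ 4 (mod 533)
4^2 ≡ 4^2 = 16 ≡ 16 (mod 533)
4^4 ≡ 16^2 = 256 ≡ 256 (mod 533)
4^8 ≡ 256^2 = 65536 ≡ 510 (mod 533)
4^16 ≡ 510^2 = 260100 ≡ 529 (mod 533)
4^32 ≡ 529^2 = 279841 ≡ 16 (mod 533)
4^64 ≡ 16^2 = 256 ≡ 256 (mod 533)
4^128 ≡ 256^2 = 65536 ≡ 510 (mod 533)
133 = 128 + 4 + 1 in binary powers of 2.
So 4^133 ≡ 510 · 256 · 4 ≡ 433 (mod 533).
Squaring chain: 433 → 406; never reaches −1, so base 4 is a Miller–Rabin witness that 533 is composite.

433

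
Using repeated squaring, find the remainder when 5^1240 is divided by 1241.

5^1 ≡ 5 (mod 1241)
5^2 ≡ 5^2 = 25 ≡ 25 (mod 1241)
5^4 ≡ 25^2 = 625 ≡ 625 (mod 1241)
5^8 ≡ 625^2 = 390625 ≡ 951 (mod 1241)
5^16 ≡ 951^2 = 904401 ≡ 953 (mod 1241)
5^32 ≡ 953^2 = 908209 ≡ 1038 (mod 1241)
5^64 ≡ 1038^2 = 1077444 ≡ 256 (mod 1241)
5^128 ≡ 256^2 = 65536 ≡ 1004 (mod 1241)
5^256 ≡ 1004^2 = 1008016 ≡ 324 (mod 1241)
5^512 ≡ 324^2 = 104976 ≡ 732 (mod 1241)
5^1024 ≡ 732^2 = 535824 ≡ 953 (mod 1241)
1240 = 1024 + 128 + 64 + 16 + 8 in binary powers of 2.
So 5^1240 ≡ 953 · 1004 · 256 · 953 · 951 ≡ 1172 (mod 1241).
Since 1172 ≠ 1, base 5 is a Fermat witness: 1241 is composite.

1172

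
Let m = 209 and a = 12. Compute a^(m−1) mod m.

12^1 ≡ 12 (mod 209)
12^2 ≡ 12^2 = 144 ≡ 144 (mod 209)
12^4 ≡ 144^2 = 20736 ≡ 45 (mod 209)
12^8 ≡ 45^2 = 2025 ≡ 144 (mod 209)
12^16 ≡ 144^2 = 20736 ≡ 45 (mod 209)
12^32 ≡ 45^2 = 2025 ≡ 144 (mod 209)
12^64 ≡ 144^2 = 20736 ≡ 45 (mod 209)
12^128 ≡ 45^2 = 2025 ≡ 144 (mod 209)
208 = 128 + 64 + 16 in binary powers of 2.
So 12^208 ≡ 144 · 45 · 45 ≡ 45 (mod 209).
Since 45 ≠ 1, base 12 is a Fermat witness: 209 is composite.

45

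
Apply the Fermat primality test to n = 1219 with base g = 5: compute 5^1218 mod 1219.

453

5^1 ≡ 5 (mod 1219)
5^2 ≡ 5^2 = 25 ≡ 25 (mod 1219)
5^4 ≡ 25^2 = 625 ≡ 625 (mod 1219)
5^8 ≡ 625^2 = 390625 ≡ 545 (mod 1219)
5^16 ≡ 545^2 = 297025 ≡ 808 (mod 1219)
5^32 ≡ 808^2 = 652864 ≡ 699 (mod 1219)
5^64 ≡ 699^2 = 488601 ≡ 1001 (mod 1219)
5^128 ≡ 1001^2 = 1002001 ≡ 1202 (mod 1219)
5^256 ≡ 1202^2 = 1444804 ≡ 289 (mod 1219)
5^512 ≡ 289^2 = 83521 ≡ 629 (mod 1219)
5^1024 ≡ 629^2 = 395641 ≡ 685 (mod 1219)
1218 = 1024 + 128 + 64 + 2 in binary powers of 2.
So 5^1218 ≡ 685 · 1202 · 1001 · 25 ≡ 453 (mod 1219).
Since 453 ≠ 1, base 5 is a Fermat witness: 1219 is composite.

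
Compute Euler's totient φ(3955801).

Factor: 3955801 = 139 · 149 · 191.
φ(3955801) = (139−1) · (149−1) · (191−1) = 138 · 148 · 190 = 3880560.

3880560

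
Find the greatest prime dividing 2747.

67

2747 = 41 · 67
67 is prime.
So 2747 = 41 · 67; the largest prime factor is 67.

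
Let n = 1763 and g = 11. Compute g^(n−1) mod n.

11^1 ≡ 11 (mod 1763)
11^2 ≡ 11^2 = 121 ≡ 121 (mod 1763)
11^4 ≡ 121^2 = 14641 ≡ 537 (mod 1763)
11^8 ≡ 537^2 = 288369 ≡ 1000 (mod 1763)
11^16 ≡ 1000^2 = 1000000 ≡ 379 (mod 1763)
11^32 ≡ 379^2 = 143641 ≡ 838 (mod 1763)
11^64 ≡ 838^2 = 702244 ≡ 570 (mod 1763)
11^128 ≡ 570^2 = 324900 ≡ 508 (mod 1763)
11^256 ≡ 508^2 = 258064 ≡ 666 (mod 1763)
11^512 ≡ 666^2 = 443556 ≡ 1043 (mod 1763)
11^1024 ≡ 1043^2 = 1087849 ≡ 78 (mod 1763)
1762 = 1024 + 512 + 128 + 64 + 32 + 2 in binary powers of 2.
So 11^1762 ≡ 78 · 1043 · 508 · 570 · 838 · 121 ≡ 1392 (mod 1763).
Since 1392 ≠ 1, base 11 is a Fermat witness: 1763 is composite.

1392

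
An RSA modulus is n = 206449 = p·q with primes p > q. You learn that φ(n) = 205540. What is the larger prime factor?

φ(n) = (p−1)(q−1) = n − (p+q) + 1, so p + q = 206449 − 205540 + 1 = 910.
p and q are the roots of t² − 910t + 206449 = 0.
Discriminant: 910² − 4·206449 = 828100 − 825796 = 2304; √2304 = 48.
q = (910 − 48)/2 = 431, p = (910 + 48)/2 = 479.
Check: 431 · 479 = 206449.

479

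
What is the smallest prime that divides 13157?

59

13157 is odd.
Digit sum 17, not divisible by 3.
Ends in 7: not divisible by 5.
7: 13157 = 7·1879 + 4
11: 13157 = 11·1196 + 1
13: 13157 = 13·1012 + 1
17: 13157 = 17·773 + 16
19: 13157 = 19·692 + 9
23: 13157 = 23·572 + 1
29: 13157 = 29·453 + 20
31: 13157 = 31·424 + 13
37: 13157 = 37·355 + 22
41: 13157 = 41·320 + 37
43: 13157 = 43·305 + 42
47: 13157 = 47·279 + 44
53: 13157 = 53·248 + 13
59: 13157 = 59·223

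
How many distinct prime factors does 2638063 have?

3

2638063 = 37^2 · 1927
1927 = 41 · 47
2638063 = 37^2 · 41 · 47, which has 3 distinct prime factors.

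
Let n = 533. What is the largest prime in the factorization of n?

533 = 13 · 41
41 is prime.
So 533 = 13 · 41; the largest prime factor is 41.

41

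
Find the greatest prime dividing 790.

79

790 = 2 · 395
395 = 5 · 79
79 is prime.
So 790 = 2 · 5 · 79; the largest prime factor is 79.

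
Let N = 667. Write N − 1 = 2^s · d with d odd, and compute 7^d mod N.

667 − 1 = 666 = 2^1 · 333, so d = 333.
7^1 ≡ 7 (mod 667)
7^2 ≡ 7^2 = 49 ≡ 49 (mod 667)
7^4 ≡ 49^2 = 2401 ≡ 400 (mod 667)
7^8 ≡ 400^2 = 160000 ≡ 587 (mod 667)
7^16 ≡ 587^2 = 344569 ≡ 397 (mod 667)
7^32 ≡ 397^2 = 157609 ≡ 197 (mod 667)
7^64 ≡ 197^2 = 38809 ≡ 123 (mod 667)
7^128 ≡ 123^2 = 15129 ≡ 455 (mod 667)
7^256 ≡ 455^2 = 207025 ≡ 255 (mod 667)
333 = 256 + 64 + 8 + 4 + 1 in binary powers of 2.
So 7^333 ≡ 255 · 123 · 587 · 400 · 7 ≡ 458 (mod 667).
Squaring chain: 458; never reaches −1, so base 7 is a Miller–Rabin witness that 667 is composite.

458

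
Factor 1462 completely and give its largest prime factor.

43

1462 = 2 · 731
731 = 17 · 43
43 is prime.
So 1462 = 2 · 17 · 43; the largest prime factor is 43.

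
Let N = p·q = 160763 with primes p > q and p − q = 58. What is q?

Since p = q + 58, we have 160763 = q(q + 58), so q² + 58q − 160763 = 0.
Discriminant: 58² + 4·160763 = 3364 + 643052 = 646416; √646416 = 804.
q = (−58 + 804)/2 = 373, and p = q + 58 = 431.
Check: 373 · 431 = 160763.

373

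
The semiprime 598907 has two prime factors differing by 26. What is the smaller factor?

Since p = q + 26, we have 598907 = q(q + 26), so q² + 26q − 598907 = 0.
Discriminant: 26² + 4·598907 = 676 + 2395628 = 2396304; √2396304 = 1548.
q = (−26 + 1548)/2 = 761, and p = q + 26 = 787.
Check: 761 · 787 = 598907.

761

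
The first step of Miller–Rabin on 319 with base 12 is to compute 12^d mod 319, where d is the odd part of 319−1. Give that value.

133

319 − 1 = 318 = 2^1 · 159, so d = 159.
12^1 ≡ 12 (mod 319)
12^2 ≡ 12^2 = 144 ≡ 144 (mod 319)
12^4 ≡ 144^2 = 20736 ≡ 1 (mod 319)
12^8 ≡ 1^2 = 1 ≡ 1 (mod 319)
12^16 ≡ 1^2 = 1 ≡ 1 (mod 319)
12^32 ≡ 1^2 = 1 ≡ 1 (mod 319)
12^64 ≡ 1^2 = 1 ≡ 1 (mod 319)
12^128 ≡ 1^2 = 1 ≡ 1 (mod 319)
159 = 128 + 16 + 8 + 4 + 2 + 1 in binary powers of 2.
So 12^159 ≡ 1 · 1 · 1 · 1 · 144 · 12 ≡ 133 (mod 319).
Squaring chain: 133; never reaches −1, so base 12 is a Miller–Rabin witness that 319 is composite.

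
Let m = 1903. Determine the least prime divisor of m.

11

1903 is odd.
Digit sum 13, not divisible by 3.
Ends in 3: not divisible by 5.
7: 1903 = 7·271 + 6
11: 1903 = 11·173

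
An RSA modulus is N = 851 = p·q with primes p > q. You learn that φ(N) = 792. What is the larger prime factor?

37

φ(n) = (p−1)(q−1) = n − (p+q) + 1, so p + q = 851 − 792 + 1 = 60.
p and q are the roots of t² − 60t + 851 = 0.
Discriminant: 60² − 4·851 = 3600 − 3404 = 196; √196 = 14.
q = (60 − 14)/2 = 23, p = (60 + 14)/2 = 37.
Check: 23 · 37 = 851.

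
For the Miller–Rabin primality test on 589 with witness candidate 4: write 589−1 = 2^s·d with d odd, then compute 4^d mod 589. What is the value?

140

589 − 1 = 588 = 2^2 · 147, so d = 147.
4^1 ≡ 4 (mod 589)
4^2 ≡ 4^2 = 16 ≡ 16 (mod 589)
4^4 ≡ 16^2 = 256 ≡ 256 (mod 589)
4^8 ≡ 256^2 = 65536 ≡ 157 (mod 589)
4^16 ≡ 157^2 = 24649 ≡ 500 (mod 589)
4^32 ≡ 500^2 = 250000 ≡ 264 (mod 589)
4^64 ≡ 264^2 = 69696 ≡ 194 (mod 589)
4^128 ≡ 194^2 = 37636 ≡ 529 (mod 589)
147 = 128 + 16 + 2 + 1 in binary powers of 2.
So 4^147 ≡ 529 · 500 · 16 · 4 ≡ 140 (mod 589).
Squaring chain: 140 → 163; never reaches −1, so base 4 is a Miller–Rabin witness that 589 is composite.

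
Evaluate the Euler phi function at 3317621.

3250800

Factor: 3317621 = 127 · 151 · 173.
φ(3317621) = (127−1) · (151−1) · (173−1) = 126 · 150 · 172 = 3250800.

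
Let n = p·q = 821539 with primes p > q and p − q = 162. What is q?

Since p = q + 162, we have 821539 = q(q + 162), so q² + 162q − 821539 = 0.
Discriminant: 162² + 4·821539 = 26244 + 3286156 = 3312400; √3312400 = 1820.
q = (−162 + 1820)/2 = 829, and p = q + 162 = 991.
Check: 829 · 991 = 821539.

829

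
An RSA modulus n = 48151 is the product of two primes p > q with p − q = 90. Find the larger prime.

Since p = q + 90, we have 48151 = q(q + 90), so q² + 90q − 48151 = 0.
Discriminant: 90² + 4·48151 = 8100 + 192604 = 200704; √200704 = 448.
q = (−90 + 448)/2 = 179, and p = q + 90 = 269.
Check: 179 · 269 = 48151.

269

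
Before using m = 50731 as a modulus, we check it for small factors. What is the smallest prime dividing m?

50731 is odd.
Digit sum 16, not divisible by 3.
Ends in 1: not divisible by 5.
7: 50731 = 7·7247 + 2
11: 50731 = 11·4611 + 10
13: 50731 = 13·3902 + 5
17: 50731 = 17·2984 + 3
19: 50731 = 19·2670 + 1
23: 50731 = 23·2205 + 16
29: 50731 = 29·1749 + 10
31: 50731 = 31·1636 + 15
37: 50731 = 37·1371 + 4
41: 50731 = 41·1237 + 14
43: 50731 = 43·1179 + 34
47: 50731 = 47·1079 + 18
53: 50731 = 53·957 + 10
59: 50731 = 59·859 + 50
61: 50731 = 61·831 + 40
67: 50731 = 67·757 + 12
71: 50731 = 71·714 + 37
73: 50731 = 73·694 + 69
79: 50731 = 79·642 + 13
83: 50731 = 83·611 + 18
89: 50731 = 89·570 + 1
97: 50731 = 97·523

97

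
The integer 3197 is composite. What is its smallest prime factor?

3197 is odd.
Digit sum 20, not divisible by 3.
Ends in 7: not divisible by 5.
7: 3197 = 7·456 + 5
11: 3197 = 11·290 + 7
13: 3197 = 13·245 + 12
17: 3197 = 17·188 + 1
19: 3197 = 19·168 + 5
23: 3197 = 23·139

23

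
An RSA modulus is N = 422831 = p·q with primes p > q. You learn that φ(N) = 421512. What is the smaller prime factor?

φ(n) = (p−1)(q−1) = n − (p+q) + 1, so p + q = 422831 − 421512 + 1 = 1320.
p and q are the roots of t² − 1320t + 422831 = 0.
Discriminant: 1320² − 4·422831 = 1742400 − 1691324 = 51076; √51076 = 226.
q = (1320 − 226)/2 = 547, p = (1320 + 226)/2 = 773.
Check: 547 · 773 = 422831.

547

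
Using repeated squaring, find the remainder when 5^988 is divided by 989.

5^1 ≡ 5 (mod 989)
5^2 ≡ 5^2 = 25 ≡ 25 (mod 989)
5^4 ≡ 25^2 = 625 ≡ 625 (mod 989)
5^8 ≡ 625^2 = 390625 ≡ 959 (mod 989)
5^16 ≡ 959^2 = 919681 ≡ 900 (mod 989)
5^32 ≡ 900^2 = 810000 ≡ 9 (mod 989)
5^64 ≡ 9^2 = 81 ≡ 81 (mod 989)
5^128 ≡ 81^2 = 6561 ≡ 627 (mod 989)
5^256 ≡ 627^2 = 393129 ≡ 496 (mod 989)
5^512 ≡ 496^2 = 246016 ≡ 744 (mod 989)
988 = 512 + 256 + 128 + 64 + 16 + 8 + 4 in binary powers of 2.
So 5^988 ≡ 744 · 496 · 627 · 81 · 900 · 959 · 625 ≡ 81 (mod 989).
Since 81 ≠ 1, base 5 is a Fermat witness: 989 is composite.

81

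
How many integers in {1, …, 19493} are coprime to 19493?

Factor: 19493 = 101 · 193.
φ(19493) = (101−1) · (193−1) = 100 · 192 = 19200.

19200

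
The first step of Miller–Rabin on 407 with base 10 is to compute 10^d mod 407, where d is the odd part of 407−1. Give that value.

285

407 − 1 = 406 = 2^1 · 203, so d = 203.
10^1 ≡ 10 (mod 407)
10^2 ≡ 10^2 = 100 ≡ 100 (mod 407)
10^4 ≡ 100^2 = 10000 ≡ 232 (mod 407)
10^8 ≡ 232^2 = 53824 ≡ 100 (mod 407)
10^16 ≡ 100^2 = 10000 ≡ 232 (mod 407)
10^32 ≡ 232^2 = 53824 ≡ 100 (mod 407)
10^64 ≡ 100^2 = 10000 ≡ 232 (mod 407)
10^128 ≡ 232^2 = 53824 ≡ 100 (mod 407)
203 = 128 + 64 + 8 + 2 + 1 in binary powers of 2.
So 10^203 ≡ 100 · 232 · 100 · 100 · 10 ≡ 285 (mod 407).
Squaring chain: 285; never reaches −1, so base 10 is a Miller–Rabin witness that 407 is composite.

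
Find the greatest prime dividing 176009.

176009 = 37 · 4757
4757 = 67 · 71
71 is prime.
So 176009 = 37 · 67 · 71; the largest prime factor is 71.

71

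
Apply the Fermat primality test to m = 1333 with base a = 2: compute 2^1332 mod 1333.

4

2^1 ≡ 2 (mod 1333)
2^2 ≡ 2^2 = 4 ≡ 4 (mod 1333)
2^4 ≡ 4^2 = 16 ≡ 16 (mod 1333)
2^8 ≡ 16^2 = 256 ≡ 256 (mod 1333)
2^16 ≡ 256^2 = 65536 ≡ 219 (mod 1333)
2^32 ≡ 219^2 = 47961 ≡ 1306 (mod 1333)
2^64 ≡ 1306^2 = 1705636 ≡ 729 (mod 1333)
2^128 ≡ 729^2 = 531441 ≡ 907 (mod 1333)
2^256 ≡ 907^2 = 822649 ≡ 188 (mod 1333)
2^512 ≡ 188^2 = 35344 ≡ 686 (mod 1333)
2^1024 ≡ 686^2 = 470596 ≡ 47 (mod 1333)
1332 = 1024 + 256 + 32 + 16 + 4 in binary powers of 2.
So 2^1332 ≡ 47 · 188 · 1306 · 219 · 16 ≡ 4 (mod 1333).
Since 4 ≠ 1, base 2 is a Fermat witness: 1333 is composite.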